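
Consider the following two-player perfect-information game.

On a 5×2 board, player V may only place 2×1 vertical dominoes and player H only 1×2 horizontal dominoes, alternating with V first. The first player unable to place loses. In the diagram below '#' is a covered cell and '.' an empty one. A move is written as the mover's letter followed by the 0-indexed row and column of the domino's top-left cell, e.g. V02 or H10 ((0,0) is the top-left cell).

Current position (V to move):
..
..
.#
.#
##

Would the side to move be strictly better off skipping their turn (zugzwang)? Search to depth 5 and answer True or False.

zugzwang(../../.#/.#/##, V) = False

ply 1, V at ../../.#/.#/## | V00=+1→#./#./.#/.#/##*; V01=+1→.#/.#/.#/.#/##; V10=-1→../#./##/.#/##; V20=-1→../../##/##/##
ply 2: #./#./.#/.#/## is terminal -1 (H); from ../../.#/.#/## depth 5
suppose V passes — search the same position with H to move:
pass> ply 1, H at ../../.#/.#/## | H00=-1→##/../.#/.#/##; H10=+1→../##/.#/.#/##*
pass> ply 2, V at ../##/.#/.#/## | V20=-1→../##/##/##/##*
pass> ply 3, H at ../##/##/##/## | H00=+1→##/##/##/##/##*
pass> ply 4: ##/##/##/##/## is terminal -1 (V); from ../../.#/.#/## depth 5
for V: play +1, pass -1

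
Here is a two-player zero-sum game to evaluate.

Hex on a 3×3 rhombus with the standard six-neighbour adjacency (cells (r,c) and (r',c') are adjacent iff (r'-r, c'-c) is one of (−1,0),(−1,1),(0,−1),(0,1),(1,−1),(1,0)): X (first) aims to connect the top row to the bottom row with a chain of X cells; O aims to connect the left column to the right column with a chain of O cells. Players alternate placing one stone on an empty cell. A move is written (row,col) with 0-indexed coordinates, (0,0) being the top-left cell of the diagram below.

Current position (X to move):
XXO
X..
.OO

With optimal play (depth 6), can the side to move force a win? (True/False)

X winning at [XXO/X../.OO]: True

ply 1, X at XXO/X../.OO | (1,1)=-1→XXO/XX./.OO; (1,2)=-1→XXO/X.X/.OO; (2,0)=+1→XXO/X../XOO*
ply 2: XXO/X../XOO is terminal -1 (O); from XXO/X../.OO depth 6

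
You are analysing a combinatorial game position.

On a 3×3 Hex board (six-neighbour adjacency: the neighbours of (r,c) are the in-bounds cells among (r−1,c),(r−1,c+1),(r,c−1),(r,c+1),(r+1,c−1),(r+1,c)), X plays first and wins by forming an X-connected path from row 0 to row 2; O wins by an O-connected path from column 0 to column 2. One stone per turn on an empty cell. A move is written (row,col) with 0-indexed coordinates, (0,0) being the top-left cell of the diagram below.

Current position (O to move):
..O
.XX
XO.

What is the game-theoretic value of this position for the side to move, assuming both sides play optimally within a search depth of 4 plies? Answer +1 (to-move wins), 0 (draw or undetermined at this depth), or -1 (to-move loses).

[..O/.XX/XO.] O move#1: (0,0):-1/O.O/.XX/XO., (0,1):+1/.OO/.XX/XO.*, (1,0):-1/..O/OXX/XO., (2,2):-1/..O/.XX/XOO
[.OO/.XX/XO.] X move#2: (0,0):-1/XOO/.XX/XO.*, (1,0):-1/.OO/XXX/XO., (2,2):-1/.OO/.XX/XOX
[XOO/.XX/XO.] O move#3: (1,0):+1/XOO/OXX/XO.*, (2,2):-1/XOO/.XX/XOO
[XOO/OXX/XO.] end (terminal -1, X#4); searched ..O/.XX/XO. to 4

value(..O/.XX/XO., O) = +1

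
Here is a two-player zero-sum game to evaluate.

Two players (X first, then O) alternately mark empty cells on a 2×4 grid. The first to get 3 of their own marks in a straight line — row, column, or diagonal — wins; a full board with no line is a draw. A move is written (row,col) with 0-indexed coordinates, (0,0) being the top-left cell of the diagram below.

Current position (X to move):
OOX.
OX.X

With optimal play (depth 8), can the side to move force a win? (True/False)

[OOX./OX.X] X move#1: (0,3):+0/OOXX/OX.X, (1,2):+1/OOX./OXXX*
[OOX./OXXX] end (terminal -1, O#2); searched OOX./OX.X to 8

X winning at [OOX./OX.X]: True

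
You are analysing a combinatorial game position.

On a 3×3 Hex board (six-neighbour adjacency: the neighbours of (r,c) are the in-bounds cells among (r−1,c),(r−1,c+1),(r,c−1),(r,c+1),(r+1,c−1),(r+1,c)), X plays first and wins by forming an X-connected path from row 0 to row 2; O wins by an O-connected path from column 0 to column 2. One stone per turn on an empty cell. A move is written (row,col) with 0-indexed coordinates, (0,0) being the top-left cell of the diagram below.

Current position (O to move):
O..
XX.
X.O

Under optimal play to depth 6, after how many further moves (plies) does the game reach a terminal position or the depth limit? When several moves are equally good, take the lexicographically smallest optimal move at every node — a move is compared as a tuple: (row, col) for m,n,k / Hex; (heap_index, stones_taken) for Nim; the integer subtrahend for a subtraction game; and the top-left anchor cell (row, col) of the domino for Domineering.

p1 O@[O../XX./X.O]: (0,1)[OO./XX./X.O]-1* (0,2)[O.O/XX./X.O]-1 (1,2)[O../XXO/X.O]-1 (2,1)[O../XX./XOO]-1
p2 X@[OO./XX./X.O]: (0,2)[OOX/XX./X.O]+1* (1,2)[OO./XXX/X.O]-1 (2,1)[OO./XX./XXO]-1
p3 O@[OOX/XX./X.O] terminal -1; root [O../XX./X.O] d6

PV length from [O../XX./X.O]: 2 plies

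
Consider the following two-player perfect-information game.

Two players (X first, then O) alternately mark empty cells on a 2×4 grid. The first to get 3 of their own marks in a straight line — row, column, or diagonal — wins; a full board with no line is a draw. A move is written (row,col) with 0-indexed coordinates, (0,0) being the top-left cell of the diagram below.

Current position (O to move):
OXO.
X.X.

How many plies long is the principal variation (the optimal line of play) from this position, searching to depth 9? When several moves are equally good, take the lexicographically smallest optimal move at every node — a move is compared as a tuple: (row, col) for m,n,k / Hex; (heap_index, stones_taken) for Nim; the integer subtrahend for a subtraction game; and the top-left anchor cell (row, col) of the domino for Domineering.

ply 1, O at OXO./X.X. | (0,3)=-1→OXOO/X.X.; (1,1)=+0→OXO./XOX.*; (1,3)=-1→OXO./X.XO
ply 2, X at OXO./XOX. | (0,3)=+0→OXOX/XOX.*; (1,3)=+0→OXO./XOXX
ply 3, O at OXOX/XOX. | (1,3)=+0→OXOX/XOXO*
ply 4: OXOX/XOXO is terminal +0 (X); from OXO./X.X. depth 9

PV length from [OXO./X.X.]: 3 plies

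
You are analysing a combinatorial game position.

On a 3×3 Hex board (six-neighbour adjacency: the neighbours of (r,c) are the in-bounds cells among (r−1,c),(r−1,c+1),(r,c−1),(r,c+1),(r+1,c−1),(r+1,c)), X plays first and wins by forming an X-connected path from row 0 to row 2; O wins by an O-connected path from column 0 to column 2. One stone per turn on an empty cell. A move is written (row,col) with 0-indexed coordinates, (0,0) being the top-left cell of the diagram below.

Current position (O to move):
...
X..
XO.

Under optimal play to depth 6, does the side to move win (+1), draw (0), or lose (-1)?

p1 O@[.../X../XO.]: (0,0)[O../X../XO.]-1* (0,1)[.O./X../XO.]-1 (0,2)[..O/X../XO.]-1 (1,1)[.../XO./XO.]-1 (1,2)[.../X.O/XO.]-1 (2,2)[.../X../XOO]-1
p2 X@[O../X../XO.]: (0,1)[OX./X../XO.]+1* (0,2)[O.X/X../XO.]+1 (1,1)[O../XX./XO.]+1 (1,2)[O../X.X/XO.]+1 (2,2)[O../X../XOX]+1
p3 O@[OX./X../XO.] terminal -1; root [.../X../XO.] d6

value(.../X../XO., O) = -1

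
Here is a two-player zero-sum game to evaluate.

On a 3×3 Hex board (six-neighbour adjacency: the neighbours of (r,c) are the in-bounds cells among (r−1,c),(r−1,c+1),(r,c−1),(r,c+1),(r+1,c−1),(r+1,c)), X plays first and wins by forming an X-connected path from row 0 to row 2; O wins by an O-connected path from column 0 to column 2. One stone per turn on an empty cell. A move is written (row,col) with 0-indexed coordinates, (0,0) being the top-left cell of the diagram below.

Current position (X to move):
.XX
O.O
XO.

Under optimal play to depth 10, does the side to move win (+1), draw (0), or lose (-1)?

p1 X@[.XX/O.O/XO.]: (0,0)[XXX/O.O/XO.]-1 (1,1)[.XX/OXO/XO.]+1* (2,2)[.XX/O.O/XOX]-1
p2 O@[.XX/OXO/XO.] terminal -1; root [.XX/O.O/XO.] d10

value(.XX/O.O/XO., X) = +1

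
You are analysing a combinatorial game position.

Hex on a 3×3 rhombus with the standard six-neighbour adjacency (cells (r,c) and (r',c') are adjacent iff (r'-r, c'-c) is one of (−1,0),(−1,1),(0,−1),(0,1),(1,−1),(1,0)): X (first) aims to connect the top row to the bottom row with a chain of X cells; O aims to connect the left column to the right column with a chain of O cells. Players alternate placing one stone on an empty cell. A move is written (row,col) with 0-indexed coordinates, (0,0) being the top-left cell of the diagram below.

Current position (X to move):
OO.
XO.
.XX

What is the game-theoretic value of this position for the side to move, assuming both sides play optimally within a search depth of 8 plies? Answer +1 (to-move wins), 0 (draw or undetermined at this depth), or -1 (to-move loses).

p1 X@[OO./XO./.XX]: (0,2)[OOX/XO./.XX]-1* (1,2)[OO./XOX/.XX]-1 (2,0)[OO./XO./XXX]-1
p2 O@[OOX/XO./.XX]: (1,2)[OOX/XOO/.XX]+1* (2,0)[OOX/XO./OXX]-1
p3 X@[OOX/XOO/.XX] terminal -1; root [OO./XO./.XX] d8

value(OO./XO./.XX, X) = -1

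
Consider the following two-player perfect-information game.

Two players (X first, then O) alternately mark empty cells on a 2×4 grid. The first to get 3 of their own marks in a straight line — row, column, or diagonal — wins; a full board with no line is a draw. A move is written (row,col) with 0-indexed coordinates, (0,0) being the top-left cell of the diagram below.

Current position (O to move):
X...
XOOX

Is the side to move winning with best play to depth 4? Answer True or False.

O winning at [X.../XOOX]: False

[X.../XOOX] O move#1: (0,1):+0/XO../XOOX*, (0,2):+0/X.O./XOOX, (0,3):+0/X..O/XOOX
[XO../XOOX] X move#2: (0,2):+0/XOX./XOOX*, (0,3):+0/XO.X/XOOX
[XOX./XOOX] O move#3: (0,3):+0/XOXO/XOOX*
[XOXO/XOOX] end (terminal +0, X#4); searched X.../XOOX to 4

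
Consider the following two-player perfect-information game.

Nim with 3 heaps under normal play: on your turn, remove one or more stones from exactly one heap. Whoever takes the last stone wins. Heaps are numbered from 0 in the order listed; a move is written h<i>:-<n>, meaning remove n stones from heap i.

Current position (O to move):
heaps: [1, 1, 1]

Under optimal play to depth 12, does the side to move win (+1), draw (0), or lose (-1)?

value((1,1,1), O) = +1

ply 1, O at (1,1,1) | h0:-1=+1→(0,1,1)*; h1:-1=+1→(1,0,1); h2:-1=+1→(1,1,0)
ply 2, X at (0,1,1) | h1:-1=-1→(0,0,1)*; h2:-1=-1→(0,1,0)
ply 3, O at (0,0,1) | h2:-1=+1→(0,0,0)*
ply 4: (0,0,0) is terminal -1 (X); from (1,1,1) depth 12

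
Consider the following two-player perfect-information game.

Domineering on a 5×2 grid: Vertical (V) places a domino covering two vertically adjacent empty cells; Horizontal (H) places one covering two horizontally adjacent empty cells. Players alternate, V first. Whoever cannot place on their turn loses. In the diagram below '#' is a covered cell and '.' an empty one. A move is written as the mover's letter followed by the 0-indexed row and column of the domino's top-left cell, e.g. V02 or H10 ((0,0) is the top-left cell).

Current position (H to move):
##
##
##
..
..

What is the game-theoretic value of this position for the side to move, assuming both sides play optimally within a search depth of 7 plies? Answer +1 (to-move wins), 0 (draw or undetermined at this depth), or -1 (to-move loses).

ply 1, H at ##/##/##/../.. | H30=+1→##/##/##/##/..*; H40=+1→##/##/##/../##
ply 2: ##/##/##/##/.. is terminal -1 (V); from ##/##/##/../.. depth 7

value(##/##/##/../.., H) = +1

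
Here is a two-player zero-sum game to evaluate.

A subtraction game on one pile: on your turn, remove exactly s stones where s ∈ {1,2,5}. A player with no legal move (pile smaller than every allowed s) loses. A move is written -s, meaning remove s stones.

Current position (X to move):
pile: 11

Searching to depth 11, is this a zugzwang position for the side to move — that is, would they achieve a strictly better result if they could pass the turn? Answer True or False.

zugzwang(11, X) = False

p1 X@[11]: -1[10]-1 -2[9]+1* -5[6]+1
p2 O@[9]: -1[8]-1* -2[7]-1 -5[4]-1
p3 X@[8]: -1[7]-1 -2[6]+1* -5[3]+1
p4 O@[6]: -1[5]-1* -2[4]-1 -5[1]-1
p5 X@[5]: -1[4]-1 -2[3]+1* -5[0]+1
p6 O@[3]: -1[2]-1* -2[1]-1
p7 X@[2]: -1[1]-1 -2[0]+1*
p8 O@[0] terminal -1; root [11] d11
suppose X passes — search the same position with O to move:
pass> p1 O@[11]: -1[10]-1 -2[9]+1* -5[6]+1
pass> p2 X@[9]: -1[8]-1* -2[7]-1 -5[4]-1
pass> p3 O@[8]: -1[7]-1 -2[6]+1* -5[3]+1
pass> p4 X@[6]: -1[5]-1* -2[4]-1 -5[1]-1
pass> p5 O@[5]: -1[4]-1 -2[3]+1* -5[0]+1
pass> p6 X@[3]: -1[2]-1* -2[1]-1
pass> p7 O@[2]: -1[1]-1 -2[0]+1*
pass> p8 X@[0] terminal -1; root [11] d11
for X: play +1, pass -1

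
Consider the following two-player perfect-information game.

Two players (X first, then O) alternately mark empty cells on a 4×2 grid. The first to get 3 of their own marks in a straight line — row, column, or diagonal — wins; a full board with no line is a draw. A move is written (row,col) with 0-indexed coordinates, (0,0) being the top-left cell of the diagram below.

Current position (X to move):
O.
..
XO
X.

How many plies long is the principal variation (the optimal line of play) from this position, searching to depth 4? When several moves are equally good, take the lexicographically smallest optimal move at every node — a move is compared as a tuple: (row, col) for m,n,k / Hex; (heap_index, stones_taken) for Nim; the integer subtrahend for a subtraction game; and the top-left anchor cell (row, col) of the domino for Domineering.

PV length from [O./../XO/X.]: 1 ply

[O./../XO/X.] X move#1: (0,1):+0/OX/../XO/X., (1,0):+1/O./X./XO/X.*, (1,1):+0/O./.X/XO/X., (3,1):+0/O./../XO/XX
[O./X./XO/X.] end (terminal -1, O#2); searched O./../XO/X. to 4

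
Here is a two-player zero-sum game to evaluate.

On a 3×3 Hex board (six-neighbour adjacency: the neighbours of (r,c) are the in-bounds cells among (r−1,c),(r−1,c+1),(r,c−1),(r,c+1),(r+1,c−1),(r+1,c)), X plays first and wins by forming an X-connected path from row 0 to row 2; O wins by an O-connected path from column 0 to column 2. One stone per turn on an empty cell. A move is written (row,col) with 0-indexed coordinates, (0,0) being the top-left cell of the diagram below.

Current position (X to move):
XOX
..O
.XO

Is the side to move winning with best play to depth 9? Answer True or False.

X winning at [XOX/..O/.XO]: True

ply 1, X at XOX/..O/.XO | (1,0)=+1→XOX/X.O/.XO*; (1,1)=+1→XOX/.XO/.XO; (2,0)=+1→XOX/..O/XXO
ply 2, O at XOX/X.O/.XO | (1,1)=-1→XOX/XOO/.XO*; (2,0)=-1→XOX/X.O/OXO
ply 3, X at XOX/XOO/.XO | (2,0)=+1→XOX/XOO/XXO*
ply 4: XOX/XOO/XXO is terminal -1 (O); from XOX/..O/.XO depth 9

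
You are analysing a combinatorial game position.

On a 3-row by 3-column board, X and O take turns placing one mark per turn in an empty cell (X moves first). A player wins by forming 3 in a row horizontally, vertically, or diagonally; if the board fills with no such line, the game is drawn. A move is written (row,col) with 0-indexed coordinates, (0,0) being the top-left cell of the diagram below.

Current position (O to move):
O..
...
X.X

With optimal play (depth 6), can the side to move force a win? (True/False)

[O../.../X.X] O move#1: (0,1):-1/OO./.../X.X*, (0,2):-1/O.O/.../X.X, (1,0):-1/O../O../X.X, (1,1):-1/O../.O./X.X, (1,2):-1/O../..O/X.X, (2,1):-1/O../.../XOX
[OO./.../X.X] X move#2: (0,2):+1/OOX/.../X.X*, (1,0):-1/OO./X../X.X, (1,1):-1/OO./.X./X.X, (1,2):-1/OO./..X/X.X, (2,1):+1/OO./.../XXX
[OOX/.../X.X] O move#3: (1,0):-1/OOX/O../X.X*, (1,1):-1/OOX/.O./X.X, (1,2):-1/OOX/..O/X.X, (2,1):-1/OOX/.../XOX
[OOX/O../X.X] X move#4: (1,1):+1/OOX/OX./X.X*, (1,2):+1/OOX/O.X/X.X, (2,1):+1/OOX/O../XXX
[OOX/OX./X.X] end (terminal -1, O#5); searched O../.../X.X to 6

O winning at [O../.../X.X]: False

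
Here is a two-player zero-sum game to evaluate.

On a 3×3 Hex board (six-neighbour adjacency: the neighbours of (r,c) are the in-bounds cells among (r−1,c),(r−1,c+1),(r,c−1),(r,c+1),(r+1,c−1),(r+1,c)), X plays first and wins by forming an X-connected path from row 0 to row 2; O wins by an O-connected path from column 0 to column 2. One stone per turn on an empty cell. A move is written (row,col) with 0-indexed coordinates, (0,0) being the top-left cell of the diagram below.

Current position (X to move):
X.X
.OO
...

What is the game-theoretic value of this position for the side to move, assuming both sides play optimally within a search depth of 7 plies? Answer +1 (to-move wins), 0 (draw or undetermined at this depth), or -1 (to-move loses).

p1 X@[X.X/.OO/...]: (0,1)[XXX/.OO/...]-1* (1,0)[X.X/XOO/...]-1 (2,0)[X.X/.OO/X..]-1 (2,1)[X.X/.OO/.X.]-1 (2,2)[X.X/.OO/..X]-1
p2 O@[XXX/.OO/...]: (1,0)[XXX/OOO/...]+1* (2,0)[XXX/.OO/O..]+1 (2,1)[XXX/.OO/.O.]+1 (2,2)[XXX/.OO/..O]+1
p3 X@[XXX/OOO/...] terminal -1; root [X.X/.OO/...] d7

value(X.X/.OO/..., X) = -1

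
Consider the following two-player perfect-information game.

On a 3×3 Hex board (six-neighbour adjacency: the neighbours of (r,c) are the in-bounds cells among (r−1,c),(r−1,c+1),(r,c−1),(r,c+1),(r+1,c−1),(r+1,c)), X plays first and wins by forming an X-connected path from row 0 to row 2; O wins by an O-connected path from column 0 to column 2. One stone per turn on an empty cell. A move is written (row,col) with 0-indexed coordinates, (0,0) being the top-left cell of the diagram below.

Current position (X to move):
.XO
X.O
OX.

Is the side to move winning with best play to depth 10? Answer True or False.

X winning at [.XO/X.O/OX.]: True

[.XO/X.O/OX.] X move#1: (0,0):-1/XXO/X.O/OX., (1,1):+1/.XO/XXO/OX.*, (2,2):-1/.XO/X.O/OXX
[.XO/XXO/OX.] end (terminal -1, O#2); searched .XO/X.O/OX. to 10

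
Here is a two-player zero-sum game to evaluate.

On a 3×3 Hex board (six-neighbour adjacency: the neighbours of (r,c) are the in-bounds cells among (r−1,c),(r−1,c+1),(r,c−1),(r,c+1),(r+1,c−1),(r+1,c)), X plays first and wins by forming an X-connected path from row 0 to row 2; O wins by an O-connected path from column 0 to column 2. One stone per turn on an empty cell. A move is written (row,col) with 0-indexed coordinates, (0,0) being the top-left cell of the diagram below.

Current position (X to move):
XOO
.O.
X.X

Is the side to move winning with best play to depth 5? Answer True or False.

X winning at [XOO/.O./X.X]: True

ply 1, X at XOO/.O./X.X | (1,0)=+1→XOO/XO./X.X*; (1,2)=-1→XOO/.OX/X.X; (2,1)=-1→XOO/.O./XXX
ply 2: XOO/XO./X.X is terminal -1 (O); from XOO/.O./X.X depth 5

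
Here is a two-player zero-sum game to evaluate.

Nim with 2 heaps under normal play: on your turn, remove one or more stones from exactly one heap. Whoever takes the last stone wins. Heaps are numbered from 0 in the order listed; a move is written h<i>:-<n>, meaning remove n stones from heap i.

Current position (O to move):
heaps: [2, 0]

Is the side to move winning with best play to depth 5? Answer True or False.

O winning at [(2,0)]: True

[(2,0)] O move#1: h0:-1:-1/(1,0), h0:-2:+1/(0,0)*
[(0,0)] end (terminal -1, X#2); searched (2,0) to 5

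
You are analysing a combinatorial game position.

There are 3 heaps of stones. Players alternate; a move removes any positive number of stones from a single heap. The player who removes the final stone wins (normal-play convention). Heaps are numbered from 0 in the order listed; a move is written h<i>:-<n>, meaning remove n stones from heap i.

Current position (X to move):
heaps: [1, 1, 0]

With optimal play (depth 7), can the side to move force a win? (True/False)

p1 X@[(1,1,0)]: h0:-1[(0,1,0)]-1* h1:-1[(1,0,0)]-1
p2 O@[(0,1,0)]: h1:-1[(0,0,0)]+1*
p3 X@[(0,0,0)] terminal -1; root [(1,1,0)] d7

X winning at [(1,1,0)]: False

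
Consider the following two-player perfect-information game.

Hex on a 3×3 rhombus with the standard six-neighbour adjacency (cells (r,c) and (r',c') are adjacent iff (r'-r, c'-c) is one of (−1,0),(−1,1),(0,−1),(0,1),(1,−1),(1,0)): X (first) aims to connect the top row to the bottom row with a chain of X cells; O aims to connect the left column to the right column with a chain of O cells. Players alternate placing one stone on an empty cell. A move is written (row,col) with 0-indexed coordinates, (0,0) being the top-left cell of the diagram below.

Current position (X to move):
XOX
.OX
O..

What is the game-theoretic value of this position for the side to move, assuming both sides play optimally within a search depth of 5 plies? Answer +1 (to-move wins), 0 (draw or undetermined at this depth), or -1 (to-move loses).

p1 X@[XOX/.OX/O..]: (1,0)[XOX/XOX/O..]+1* (2,1)[XOX/.OX/OX.]+1 (2,2)[XOX/.OX/O.X]+1
p2 O@[XOX/XOX/O..]: (2,1)[XOX/XOX/OO.]-1* (2,2)[XOX/XOX/O.O]-1
p3 X@[XOX/XOX/OO.]: (2,2)[XOX/XOX/OOX]+1*
p4 O@[XOX/XOX/OOX] terminal -1; root [XOX/.OX/O..] d5

value(XOX/.OX/O.., X) = +1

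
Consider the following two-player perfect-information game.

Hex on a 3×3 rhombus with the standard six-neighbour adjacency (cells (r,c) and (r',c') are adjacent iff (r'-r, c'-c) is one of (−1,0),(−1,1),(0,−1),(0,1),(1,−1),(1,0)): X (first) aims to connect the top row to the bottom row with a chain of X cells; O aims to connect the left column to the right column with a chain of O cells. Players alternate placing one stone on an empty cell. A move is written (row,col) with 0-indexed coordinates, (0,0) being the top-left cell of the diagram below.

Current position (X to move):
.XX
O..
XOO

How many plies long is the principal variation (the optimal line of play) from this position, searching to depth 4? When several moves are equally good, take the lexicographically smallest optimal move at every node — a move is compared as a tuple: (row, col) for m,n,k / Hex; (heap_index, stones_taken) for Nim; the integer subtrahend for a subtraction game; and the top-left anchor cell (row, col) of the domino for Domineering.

p1 X@[.XX/O../XOO]: (0,0)[XXX/O../XOO]-1 (1,1)[.XX/OX./XOO]+1* (1,2)[.XX/O.X/XOO]-1
p2 O@[.XX/OX./XOO] terminal -1; root [.XX/O../XOO] d4

PV length from [.XX/O../XOO]: 1 ply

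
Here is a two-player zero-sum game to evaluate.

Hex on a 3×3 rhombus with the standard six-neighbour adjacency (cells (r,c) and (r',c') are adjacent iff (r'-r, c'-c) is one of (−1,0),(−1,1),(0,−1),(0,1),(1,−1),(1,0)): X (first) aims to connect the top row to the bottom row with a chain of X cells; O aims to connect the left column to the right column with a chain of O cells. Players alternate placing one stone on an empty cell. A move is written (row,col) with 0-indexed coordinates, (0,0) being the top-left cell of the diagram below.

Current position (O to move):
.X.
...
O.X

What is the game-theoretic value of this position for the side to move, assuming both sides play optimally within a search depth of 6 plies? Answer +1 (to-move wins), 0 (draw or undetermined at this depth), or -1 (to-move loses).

ply 1, O at .X./.../O.X | (0,0)=-1→OX./.../O.X; (0,2)=-1→.XO/.../O.X; (1,0)=-1→.X./O../O.X; (1,1)=+1→.X./.O./O.X*; (1,2)=+1→.X./..O/O.X; (2,1)=-1→.X./.../OOX
ply 2, X at .X./.O./O.X | (0,0)=-1→XX./.O./O.X*; (0,2)=-1→.XX/.O./O.X; (1,0)=-1→.X./XO./O.X; (1,2)=-1→.X./.OX/O.X; (2,1)=-1→.X./.O./OXX
ply 3, O at XX./.O./O.X | (0,2)=+1→XXO/.O./O.X*; (1,0)=+1→XX./OO./O.X; (1,2)=+1→XX./.OO/O.X; (2,1)=+1→XX./.O./OOX
ply 4: XXO/.O./O.X is terminal -1 (X); from .X./.../O.X depth 6

value(.X./.../O.X, O) = +1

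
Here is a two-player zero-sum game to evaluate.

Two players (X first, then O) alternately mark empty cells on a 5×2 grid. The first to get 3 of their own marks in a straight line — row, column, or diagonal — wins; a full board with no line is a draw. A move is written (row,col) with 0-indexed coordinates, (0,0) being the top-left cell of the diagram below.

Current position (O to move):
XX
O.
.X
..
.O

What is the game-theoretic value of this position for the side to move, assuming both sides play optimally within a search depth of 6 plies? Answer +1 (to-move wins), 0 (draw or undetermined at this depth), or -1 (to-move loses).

p1 O@[XX/O./.X/../.O]: (1,1)[XX/OO/.X/../.O]+0* (2,0)[XX/O./OX/../.O]-1 (3,0)[XX/O./.X/O./.O]-1 (3,1)[XX/O./.X/.O/.O]-1 (4,0)[XX/O./.X/../OO]-1
p2 X@[XX/OO/.X/../.O]: (2,0)[XX/OO/XX/../.O]+0* (3,0)[XX/OO/.X/X./.O]+0 (3,1)[XX/OO/.X/.X/.O]+0 (4,0)[XX/OO/.X/../XO]+0
p3 O@[XX/OO/XX/../.O]: (3,0)[XX/OO/XX/O./.O]+0* (3,1)[XX/OO/XX/.O/.O]+0 (4,0)[XX/OO/XX/../OO]+0
p4 X@[XX/OO/XX/O./.O]: (3,1)[XX/OO/XX/OX/.O]+0* (4,0)[XX/OO/XX/O./XO]+0
p5 O@[XX/OO/XX/OX/.O]: (4,0)[XX/OO/XX/OX/OO]+0*
p6 X@[XX/OO/XX/OX/OO] terminal +0; root [XX/O./.X/../.O] d6

value(XX/O./.X/../.O, O) = 0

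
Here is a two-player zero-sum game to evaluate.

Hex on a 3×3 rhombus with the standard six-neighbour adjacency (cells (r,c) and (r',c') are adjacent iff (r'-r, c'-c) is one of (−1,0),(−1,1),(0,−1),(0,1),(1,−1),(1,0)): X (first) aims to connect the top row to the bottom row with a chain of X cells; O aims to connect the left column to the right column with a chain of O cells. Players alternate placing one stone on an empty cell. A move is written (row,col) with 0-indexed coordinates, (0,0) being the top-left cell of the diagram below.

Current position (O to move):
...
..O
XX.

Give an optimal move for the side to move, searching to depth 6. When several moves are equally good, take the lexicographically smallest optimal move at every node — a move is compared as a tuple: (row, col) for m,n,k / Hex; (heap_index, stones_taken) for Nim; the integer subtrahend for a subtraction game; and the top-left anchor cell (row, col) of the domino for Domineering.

p1 O@[.../..O/XX.]: (0,0)[O../..O/XX.]-1 (0,1)[.O./..O/XX.]+1* (0,2)[..O/..O/XX.]-1 (1,0)[.../O.O/XX.]-1 (1,1)[.../.OO/XX.]-1 (2,2)[.../..O/XXO]-1
p2 X@[.O./..O/XX.]: (0,0)[XO./..O/XX.]-1* (0,2)[.OX/..O/XX.]-1 (1,0)[.O./X.O/XX.]-1 (1,1)[.O./.XO/XX.]-1 (2,2)[.O./..O/XXX]-1
p3 O@[XO./..O/XX.]: (0,2)[XOO/..O/XX.]-1 (1,0)[XO./O.O/XX.]+1* (1,1)[XO./.OO/XX.]-1 (2,2)[XO./..O/XXO]-1
p4 X@[XO./O.O/XX.]: (0,2)[XOX/O.O/XX.]-1* (1,1)[XO./OXO/XX.]-1 (2,2)[XO./O.O/XXX]-1
p5 O@[XOX/O.O/XX.]: (1,1)[XOX/OOO/XX.]+1* (2,2)[XOX/O.O/XXO]-1
p6 X@[XOX/OOO/XX.] terminal -1; root [.../..O/XX.] d6

O's best at [.../..O/XX.]: (0,1)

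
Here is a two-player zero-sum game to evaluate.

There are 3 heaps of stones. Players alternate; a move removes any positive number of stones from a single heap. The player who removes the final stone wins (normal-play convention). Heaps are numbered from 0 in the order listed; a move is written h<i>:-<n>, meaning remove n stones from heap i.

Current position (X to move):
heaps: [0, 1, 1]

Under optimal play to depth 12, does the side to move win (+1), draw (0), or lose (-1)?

value((0,1,1), X) = -1

ply 1, X at (0,1,1) | h1:-1=-1→(0,0,1)*; h2:-1=-1→(0,1,0)
ply 2, O at (0,0,1) | h2:-1=+1→(0,0,0)*
ply 3: (0,0,0) is terminal -1 (X); from (0,1,1) depth 12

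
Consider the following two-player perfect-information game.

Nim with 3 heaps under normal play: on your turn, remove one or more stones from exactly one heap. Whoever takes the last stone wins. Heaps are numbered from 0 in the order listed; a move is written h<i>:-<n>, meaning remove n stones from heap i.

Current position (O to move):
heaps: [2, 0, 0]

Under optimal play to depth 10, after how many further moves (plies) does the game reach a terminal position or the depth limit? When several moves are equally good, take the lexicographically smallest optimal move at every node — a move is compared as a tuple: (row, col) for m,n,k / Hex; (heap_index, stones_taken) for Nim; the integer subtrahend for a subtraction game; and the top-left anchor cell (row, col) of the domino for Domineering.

PV length from [(2,0,0)]: 1 ply

p1 O@[(2,0,0)]: h0:-1[(1,0,0)]-1 h0:-2[(0,0,0)]+1*
p2 X@[(0,0,0)] terminal -1; root [(2,0,0)] d10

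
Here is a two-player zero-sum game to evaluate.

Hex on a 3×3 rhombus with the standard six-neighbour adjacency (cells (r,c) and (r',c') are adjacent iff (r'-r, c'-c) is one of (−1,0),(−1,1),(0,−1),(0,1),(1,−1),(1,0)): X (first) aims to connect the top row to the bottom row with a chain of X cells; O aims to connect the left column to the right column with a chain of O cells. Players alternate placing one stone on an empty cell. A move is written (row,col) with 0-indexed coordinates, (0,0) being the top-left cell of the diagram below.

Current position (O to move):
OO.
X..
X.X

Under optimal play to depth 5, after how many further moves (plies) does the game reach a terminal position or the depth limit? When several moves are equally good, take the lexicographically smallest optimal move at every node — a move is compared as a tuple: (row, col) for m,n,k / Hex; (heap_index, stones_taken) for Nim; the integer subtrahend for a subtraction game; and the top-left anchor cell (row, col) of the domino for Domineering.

p1 O@[OO./X../X.X]: (0,2)[OOO/X../X.X]+1* (1,1)[OO./XO./X.X]+1 (1,2)[OO./X.O/X.X]+1 (2,1)[OO./X../XOX]-1
p2 X@[OOO/X../X.X] terminal -1; root [OO./X../X.X] d5

PV length from [OO./X../X.X]: 1 ply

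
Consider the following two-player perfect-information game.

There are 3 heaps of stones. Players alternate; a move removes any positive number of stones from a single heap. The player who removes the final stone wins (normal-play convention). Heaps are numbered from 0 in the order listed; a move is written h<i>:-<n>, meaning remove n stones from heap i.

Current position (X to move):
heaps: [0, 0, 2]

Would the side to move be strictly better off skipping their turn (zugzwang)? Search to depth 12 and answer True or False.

p1 X@[(0,0,2)]: h2:-1[(0,0,1)]-1 h2:-2[(0,0,0)]+1*
p2 O@[(0,0,0)] terminal -1; root [(0,0,2)] d12
pass branch (O moves first from the same position):
  | p1 O@[(0,0,2)]: h2:-1[(0,0,1)]-1 h2:-2[(0,0,0)]+1*
  | p2 X@[(0,0,0)] terminal -1; root [(0,0,2)] d12
X moving scores +1; X passing scores -1

zugzwang((0,0,2), X) = False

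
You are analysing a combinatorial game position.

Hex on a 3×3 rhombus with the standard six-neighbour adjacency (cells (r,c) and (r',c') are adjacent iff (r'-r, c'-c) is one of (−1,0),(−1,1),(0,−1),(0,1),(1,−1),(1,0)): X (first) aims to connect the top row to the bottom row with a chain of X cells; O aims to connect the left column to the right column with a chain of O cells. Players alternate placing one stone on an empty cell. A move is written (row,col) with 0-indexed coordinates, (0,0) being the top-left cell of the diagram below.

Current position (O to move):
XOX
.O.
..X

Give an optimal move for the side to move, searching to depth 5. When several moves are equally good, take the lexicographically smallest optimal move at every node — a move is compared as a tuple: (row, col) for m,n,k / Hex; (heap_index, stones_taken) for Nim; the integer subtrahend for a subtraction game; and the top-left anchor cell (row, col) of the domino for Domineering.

O's best at [XOX/.O./..X]: (1,2)

[XOX/.O./..X] O move#1: (1,0):-1/XOX/OO./..X, (1,2):+1/XOX/.OO/..X*, (2,0):-1/XOX/.O./O.X, (2,1):-1/XOX/.O./.OX
[XOX/.OO/..X] X move#2: (1,0):-1/XOX/XOO/..X*, (2,0):-1/XOX/.OO/X.X, (2,1):-1/XOX/.OO/.XX
[XOX/XOO/..X] O move#3: (2,0):+1/XOX/XOO/O.X*, (2,1):-1/XOX/XOO/.OX
[XOX/XOO/O.X] end (terminal -1, X#4); searched XOX/.O./..X to 5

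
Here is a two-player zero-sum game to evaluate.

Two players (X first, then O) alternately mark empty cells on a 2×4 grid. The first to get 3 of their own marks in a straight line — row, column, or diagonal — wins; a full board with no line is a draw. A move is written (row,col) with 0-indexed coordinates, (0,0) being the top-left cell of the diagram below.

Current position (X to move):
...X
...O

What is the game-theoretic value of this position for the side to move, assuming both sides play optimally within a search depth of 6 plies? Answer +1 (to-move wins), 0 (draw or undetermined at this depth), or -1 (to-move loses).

[...X/...O] X move#1: (0,0):+0/X..X/...O*, (0,1):+0/.X.X/...O, (0,2):+0/..XX/...O, (1,0):+0/...X/X..O, (1,1):+0/...X/.X.O, (1,2):+0/...X/..XO
[X..X/...O] O move#2: (0,1):+0/XO.X/...O*, (0,2):+0/X.OX/...O, (1,0):+0/X..X/O..O, (1,1):+0/X..X/.O.O, (1,2):+0/X..X/..OO
[XO.X/...O] X move#3: (0,2):+0/XOXX/...O*, (1,0):+0/XO.X/X..O, (1,1):+0/XO.X/.X.O, (1,2):+0/XO.X/..XO
[XOXX/...O] O move#4: (1,0):+0/XOXX/O..O*, (1,1):+0/XOXX/.O.O, (1,2):+0/XOXX/..OO
[XOXX/O..O] X move#5: (1,1):+0/XOXX/OX.O*, (1,2):+0/XOXX/O.XO
[XOXX/OX.O] O move#6: (1,2):+0/XOXX/OXOO*
[XOXX/OXOO] end (terminal +0, X#7); searched ...X/...O to 6

value(...X/...O, X) = 0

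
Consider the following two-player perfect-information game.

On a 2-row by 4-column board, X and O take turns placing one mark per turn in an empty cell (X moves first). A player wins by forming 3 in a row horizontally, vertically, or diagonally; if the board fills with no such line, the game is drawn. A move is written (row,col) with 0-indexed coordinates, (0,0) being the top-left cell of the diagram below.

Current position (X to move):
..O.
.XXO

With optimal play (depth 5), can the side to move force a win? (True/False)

X winning at [..O./.XXO]: True

[..O./.XXO] X move#1: (0,0):+0/X.O./.XXO, (0,1):+0/.XO./.XXO, (0,3):+0/..OX/.XXO, (1,0):+1/..O./XXXO*
[..O./XXXO] end (terminal -1, O#2); searched ..O./.XXO to 5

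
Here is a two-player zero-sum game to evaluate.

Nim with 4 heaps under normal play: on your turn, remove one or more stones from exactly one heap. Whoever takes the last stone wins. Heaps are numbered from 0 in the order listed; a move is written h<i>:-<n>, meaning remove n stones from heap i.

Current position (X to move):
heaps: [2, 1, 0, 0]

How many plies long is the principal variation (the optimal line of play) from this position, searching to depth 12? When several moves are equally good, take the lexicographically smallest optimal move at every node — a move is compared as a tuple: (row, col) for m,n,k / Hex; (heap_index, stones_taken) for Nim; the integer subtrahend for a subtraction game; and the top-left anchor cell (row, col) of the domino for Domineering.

PV length from [(2,1,0,0)]: 3 plies

ply 1, X at (2,1,0,0) | h0:-1=+1→(1,1,0,0)*; h0:-2=-1→(0,1,0,0); h1:-1=-1→(2,0,0,0)
ply 2, O at (1,1,0,0) | h0:-1=-1→(0,1,0,0)*; h1:-1=-1→(1,0,0,0)
ply 3, X at (0,1,0,0) | h1:-1=+1→(0,0,0,0)*
ply 4: (0,0,0,0) is terminal -1 (O); from (2,1,0,0) depth 12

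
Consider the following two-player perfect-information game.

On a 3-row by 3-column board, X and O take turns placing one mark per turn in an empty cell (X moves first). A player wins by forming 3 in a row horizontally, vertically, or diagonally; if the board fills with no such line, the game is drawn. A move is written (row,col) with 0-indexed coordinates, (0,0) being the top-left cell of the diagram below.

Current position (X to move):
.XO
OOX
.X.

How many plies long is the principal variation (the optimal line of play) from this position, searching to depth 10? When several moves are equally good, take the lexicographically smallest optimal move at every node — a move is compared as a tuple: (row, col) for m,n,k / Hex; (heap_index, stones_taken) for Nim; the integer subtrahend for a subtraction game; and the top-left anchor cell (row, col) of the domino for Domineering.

PV length from [.XO/OOX/.X.]: 3 plies

[.XO/OOX/.X.] X move#1: (0,0):-1/XXO/OOX/.X., (2,0):+0/.XO/OOX/XX.*, (2,2):-1/.XO/OOX/.XX
[.XO/OOX/XX.] O move#2: (0,0):-1/OXO/OOX/XX., (2,2):+0/.XO/OOX/XXO*
[.XO/OOX/XXO] X move#3: (0,0):+0/XXO/OOX/XXO*
[XXO/OOX/XXO] end (terminal +0, O#4); searched .XO/OOX/.X. to 10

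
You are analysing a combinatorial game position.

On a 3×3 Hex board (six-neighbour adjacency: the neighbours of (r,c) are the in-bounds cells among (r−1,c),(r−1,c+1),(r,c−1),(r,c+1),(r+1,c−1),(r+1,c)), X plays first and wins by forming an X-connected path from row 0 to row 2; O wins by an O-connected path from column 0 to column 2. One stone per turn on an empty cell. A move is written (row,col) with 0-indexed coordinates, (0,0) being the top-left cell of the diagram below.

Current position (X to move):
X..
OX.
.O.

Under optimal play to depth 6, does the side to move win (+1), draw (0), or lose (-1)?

p1 X@[X../OX./.O.]: (0,1)[XX./OX./.O.]-1 (0,2)[X.X/OX./.O.]-1 (1,2)[X../OXX/.O.]+1* (2,0)[X../OX./XO.]+1 (2,2)[X../OX./.OX]+1
p2 O@[X../OXX/.O.]: (0,1)[XO./OXX/.O.]-1* (0,2)[X.O/OXX/.O.]-1 (2,0)[X../OXX/OO.]-1 (2,2)[X../OXX/.OO]-1
p3 X@[XO./OXX/.O.]: (0,2)[XOX/OXX/.O.]+1* (2,0)[XO./OXX/XO.]-1 (2,2)[XO./OXX/.OX]-1
p4 O@[XOX/OXX/.O.]: (2,0)[XOX/OXX/OO.]-1* (2,2)[XOX/OXX/.OO]-1
p5 X@[XOX/OXX/OO.]: (2,2)[XOX/OXX/OOX]+1*
p6 O@[XOX/OXX/OOX] terminal -1; root [X../OX./.O.] d6

value(X../OX./.O., X) = +1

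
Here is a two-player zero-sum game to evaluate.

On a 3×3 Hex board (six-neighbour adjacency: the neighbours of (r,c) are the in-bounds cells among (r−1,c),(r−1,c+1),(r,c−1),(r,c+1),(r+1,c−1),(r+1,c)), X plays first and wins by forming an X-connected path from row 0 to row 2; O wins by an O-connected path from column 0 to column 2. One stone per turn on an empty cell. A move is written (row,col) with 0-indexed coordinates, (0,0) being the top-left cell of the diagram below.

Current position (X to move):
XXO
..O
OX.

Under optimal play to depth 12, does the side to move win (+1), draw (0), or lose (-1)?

value(XXO/..O/OX., X) = +1

[XXO/..O/OX.] X move#1: (1,0):-1/XXO/X.O/OX., (1,1):+1/XXO/.XO/OX.*, (2,2):-1/XXO/..O/OXX
[XXO/.XO/OX.] end (terminal -1, O#2); searched XXO/..O/OX. to 12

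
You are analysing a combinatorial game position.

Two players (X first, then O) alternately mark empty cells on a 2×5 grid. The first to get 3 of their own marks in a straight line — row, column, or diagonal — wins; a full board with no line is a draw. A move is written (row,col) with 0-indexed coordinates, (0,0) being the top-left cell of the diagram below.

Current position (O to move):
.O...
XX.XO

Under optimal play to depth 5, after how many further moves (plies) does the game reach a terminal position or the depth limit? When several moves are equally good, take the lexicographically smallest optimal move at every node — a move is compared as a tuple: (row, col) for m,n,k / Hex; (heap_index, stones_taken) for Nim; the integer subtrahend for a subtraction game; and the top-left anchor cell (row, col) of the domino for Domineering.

PV length from [.O.../XX.XO]: 5 plies

ply 1, O at .O.../XX.XO | (0,0)=-1→OO.../XX.XO; (0,2)=-1→.OO../XX.XO; (0,3)=-1→.O.O./XX.XO; (0,4)=-1→.O..O/XX.XO; (1,2)=+0→.O.../XXOXO*
ply 2, X at .O.../XXOXO | (0,0)=+0→XO.../XXOXO*; (0,2)=+0→.OX../XXOXO; (0,3)=+0→.O.X./XXOXO; (0,4)=-1→.O..X/XXOXO
ply 3, O at XO.../XXOXO | (0,2)=+0→XOO../XXOXO*; (0,3)=+0→XO.O./XXOXO; (0,4)=+0→XO..O/XXOXO
ply 4, X at XOO../XXOXO | (0,3)=+0→XOOX./XXOXO*; (0,4)=-1→XOO.X/XXOXO
ply 5, O at XOOX./XXOXO | (0,4)=+0→XOOXO/XXOXO*
ply 6: XOOXO/XXOXO is terminal +0 (X); from .O.../XX.XO depth 5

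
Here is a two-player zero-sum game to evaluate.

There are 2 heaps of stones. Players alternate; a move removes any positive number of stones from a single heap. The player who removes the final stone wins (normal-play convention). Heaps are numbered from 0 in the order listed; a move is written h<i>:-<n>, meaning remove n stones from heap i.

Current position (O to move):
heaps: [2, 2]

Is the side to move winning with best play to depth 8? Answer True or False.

O winning at [(2,2)]: False

[(2,2)] O move#1: h0:-1:-1/(1,2)*, h0:-2:-1/(0,2), h1:-1:-1/(2,1), h1:-2:-1/(2,0)
[(1,2)] X move#2: h0:-1:-1/(0,2), h1:-1:+1/(1,1)*, h1:-2:-1/(1,0)
[(1,1)] O move#3: h0:-1:-1/(0,1)*, h1:-1:-1/(1,0)
[(0,1)] X move#4: h1:-1:+1/(0,0)*
[(0,0)] end (terminal -1, O#5); searched (2,2) to 8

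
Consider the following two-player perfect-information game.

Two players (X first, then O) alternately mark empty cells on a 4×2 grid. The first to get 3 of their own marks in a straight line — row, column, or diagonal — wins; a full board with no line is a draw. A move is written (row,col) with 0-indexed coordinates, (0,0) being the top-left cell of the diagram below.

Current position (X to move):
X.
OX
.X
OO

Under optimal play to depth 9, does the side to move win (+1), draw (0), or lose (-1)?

ply 1, X at X./OX/.X/OO | (0,1)=+1→XX/OX/.X/OO*; (2,0)=+0→X./OX/XX/OO
ply 2: XX/OX/.X/OO is terminal -1 (O); from X./OX/.X/OO depth 9

value(X./OX/.X/OO, X) = +1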